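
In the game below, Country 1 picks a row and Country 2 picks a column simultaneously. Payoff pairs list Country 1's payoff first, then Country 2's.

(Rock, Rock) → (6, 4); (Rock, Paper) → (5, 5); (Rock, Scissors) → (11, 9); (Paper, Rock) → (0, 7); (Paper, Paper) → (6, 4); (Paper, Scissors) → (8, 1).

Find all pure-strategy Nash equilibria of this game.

Find each player's best response to every opponent strategy; NE are the intersections.
Country 1's best responses — vs Rock: Rock (payoff 6); vs Paper: Paper (payoff 6); vs Scissors: Rock (payoff 11).
Country 2's best responses — vs Rock: Scissors (payoff 9); vs Paper: Rock (payoff 7).
The only mutual best response is (Rock, Scissors); neither player gains by switching there.

(Rock, Scissors)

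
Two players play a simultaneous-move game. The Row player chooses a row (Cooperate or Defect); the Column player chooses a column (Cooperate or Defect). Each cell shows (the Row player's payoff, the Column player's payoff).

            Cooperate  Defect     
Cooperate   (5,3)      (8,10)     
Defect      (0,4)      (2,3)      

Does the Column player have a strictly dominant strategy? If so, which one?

A strategy is strictly dominant if it gives the Column player a strictly higher payoff than every other strategy, against every choice by the opponent.
Cooperate is not dominant: against Cooperate, Defect gives 10 > 3.
Defect is not dominant: against Defect, Cooperate gives 4 > 3.
No single strategy is best against every opponent action.

No strictly dominant strategy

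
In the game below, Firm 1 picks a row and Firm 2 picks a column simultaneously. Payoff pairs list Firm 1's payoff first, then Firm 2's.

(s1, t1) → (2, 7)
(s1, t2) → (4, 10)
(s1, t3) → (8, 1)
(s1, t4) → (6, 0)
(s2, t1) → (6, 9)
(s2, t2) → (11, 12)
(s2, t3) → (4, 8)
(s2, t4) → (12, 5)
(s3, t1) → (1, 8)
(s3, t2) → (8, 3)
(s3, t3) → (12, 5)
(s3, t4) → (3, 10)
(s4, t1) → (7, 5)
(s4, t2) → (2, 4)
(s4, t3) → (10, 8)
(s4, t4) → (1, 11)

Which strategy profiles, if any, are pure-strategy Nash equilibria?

(s2, t2)

Check mutual best responses: a cell is a NE iff neither player can gain by unilaterally deviating.
Firm 1's best responses — vs t1: s4 (payoff 7); vs t2: s2 (payoff 11); vs t3: s3 (payoff 12); vs t4: s2 (payoff 12).
Firm 2's best responses — vs s1: t2 (payoff 10); vs s2: t2 (payoff 12); vs s3: t4 (payoff 10); vs s4: t4 (payoff 11).
The only mutual best response is (s2, t2); neither player gains by switching there.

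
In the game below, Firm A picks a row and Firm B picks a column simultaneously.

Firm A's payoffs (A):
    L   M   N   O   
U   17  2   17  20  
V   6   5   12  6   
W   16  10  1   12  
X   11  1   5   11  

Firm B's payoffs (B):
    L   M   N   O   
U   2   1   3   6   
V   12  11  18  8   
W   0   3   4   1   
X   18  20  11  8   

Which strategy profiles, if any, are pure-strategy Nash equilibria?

Check mutual best responses: a cell is a NE iff neither player can gain by unilaterally deviating.
Firm A's best responses — vs L: U (payoff 17); vs M: W (payoff 10); vs N: U (payoff 17); vs O: U (payoff 20).
Firm B's best responses — vs U: O (payoff 6); vs V: N (payoff 18); vs W: N (payoff 4); vs X: M (payoff 20).
The only mutual best response is (U, O); neither player gains by switching there.

(U, O)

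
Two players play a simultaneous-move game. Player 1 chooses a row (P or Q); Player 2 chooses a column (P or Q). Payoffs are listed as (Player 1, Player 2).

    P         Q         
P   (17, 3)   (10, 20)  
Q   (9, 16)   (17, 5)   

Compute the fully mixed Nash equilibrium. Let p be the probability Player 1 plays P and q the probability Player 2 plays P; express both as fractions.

p = 11/28, q = 7/15

In a mixed NE each player is indifferent between their pure strategies, so the opponent's mix sets the indifference.
Player 2 indifferent between P and Q: p·3 + (1−p)·16 = p·20 + (1−p)·5 ⟹ 16 + (-13)p = 5 + 15p ⟹ p = 11/28.
Player 1 indifferent between P and Q: q·17 + (1−q)·10 = q·9 + (1−q)·17 ⟹ 10 + 7q = 17 + (-8)q ⟹ q = 7/15.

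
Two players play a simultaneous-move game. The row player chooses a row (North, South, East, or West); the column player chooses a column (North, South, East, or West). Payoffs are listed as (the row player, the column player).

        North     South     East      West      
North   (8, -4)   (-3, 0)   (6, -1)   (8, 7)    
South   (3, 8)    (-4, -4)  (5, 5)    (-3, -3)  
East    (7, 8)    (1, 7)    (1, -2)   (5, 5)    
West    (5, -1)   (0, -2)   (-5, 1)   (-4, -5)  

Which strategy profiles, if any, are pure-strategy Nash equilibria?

Check mutual best responses: a cell is a NE iff neither player can gain by unilaterally deviating.
The row player's best responses — vs North: North (payoff 8); vs South: East (payoff 1); vs East: North (payoff 6); vs West: North (payoff 8).
The column player's best responses — vs North: West (payoff 7); vs South: North (payoff 8); vs East: North (payoff 8); vs West: East (payoff 1).
The only mutual best response is (North, West); neither player gains by switching there.

(North, West)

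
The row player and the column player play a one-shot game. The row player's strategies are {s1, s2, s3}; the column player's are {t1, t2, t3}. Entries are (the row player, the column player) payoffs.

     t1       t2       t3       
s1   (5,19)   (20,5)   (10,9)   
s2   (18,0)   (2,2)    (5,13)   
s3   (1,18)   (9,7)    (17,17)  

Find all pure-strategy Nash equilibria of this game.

Check mutual best responses: a cell is a NE iff neither player can gain by unilaterally deviating.
The row player's best responses — vs t1: s2 (payoff 18); vs t2: s1 (payoff 20); vs t3: s3 (payoff 17).
The column player's best responses — vs s1: t1 (payoff 19); vs s2: t3 (payoff 13); vs s3: t1 (payoff 18).
No cell has both players best-responding. For instance, the row player's best reply to t1 is s2, but against s2 the column player prefers t3 over t1.

No pure-strategy Nash equilibrium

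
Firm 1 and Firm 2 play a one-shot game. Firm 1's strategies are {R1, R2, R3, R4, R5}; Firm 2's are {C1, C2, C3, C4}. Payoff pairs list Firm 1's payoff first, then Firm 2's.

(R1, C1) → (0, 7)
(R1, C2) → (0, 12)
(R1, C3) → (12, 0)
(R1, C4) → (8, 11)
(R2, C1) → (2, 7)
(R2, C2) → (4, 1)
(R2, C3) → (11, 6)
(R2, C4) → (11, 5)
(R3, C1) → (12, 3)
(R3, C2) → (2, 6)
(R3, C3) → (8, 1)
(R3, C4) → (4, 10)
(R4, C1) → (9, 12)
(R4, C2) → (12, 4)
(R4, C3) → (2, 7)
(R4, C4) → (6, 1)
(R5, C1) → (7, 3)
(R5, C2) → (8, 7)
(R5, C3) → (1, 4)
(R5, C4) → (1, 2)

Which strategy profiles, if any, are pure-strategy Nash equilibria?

Find each player's best response to every opponent strategy; NE are the intersections.
Firm 1's best responses — vs C1: R3 (payoff 12); vs C2: R4 (payoff 12); vs C3: R1 (payoff 12); vs C4: R2 (payoff 11).
Firm 2's best responses — vs R1: C2 (payoff 12); vs R2: C1 (payoff 7); vs R3: C4 (payoff 10); vs R4: C1 (payoff 12); vs R5: C2 (payoff 7).
No cell has both players best-responding. For instance, Firm 1's best reply to C3 is R1, but against R1 Firm 2 prefers C2 over C3.

No pure-strategy Nash equilibrium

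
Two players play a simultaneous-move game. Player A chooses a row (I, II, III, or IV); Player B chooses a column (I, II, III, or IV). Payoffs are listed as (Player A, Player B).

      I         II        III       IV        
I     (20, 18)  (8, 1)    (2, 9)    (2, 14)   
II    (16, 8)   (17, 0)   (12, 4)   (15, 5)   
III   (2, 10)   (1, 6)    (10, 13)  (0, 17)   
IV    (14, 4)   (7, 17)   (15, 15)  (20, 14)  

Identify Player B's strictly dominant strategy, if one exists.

None

A strategy is strictly dominant if it gives Player B a strictly higher payoff than every other strategy, against every choice by the opponent.
I is not dominant: against III, III gives 13 > 10.
II is not dominant: against I, I gives 18 > 1.
III is not dominant: against I, I gives 18 > 9.
IV is not dominant: against I, I gives 18 > 14.
No single strategy is best against every opponent action.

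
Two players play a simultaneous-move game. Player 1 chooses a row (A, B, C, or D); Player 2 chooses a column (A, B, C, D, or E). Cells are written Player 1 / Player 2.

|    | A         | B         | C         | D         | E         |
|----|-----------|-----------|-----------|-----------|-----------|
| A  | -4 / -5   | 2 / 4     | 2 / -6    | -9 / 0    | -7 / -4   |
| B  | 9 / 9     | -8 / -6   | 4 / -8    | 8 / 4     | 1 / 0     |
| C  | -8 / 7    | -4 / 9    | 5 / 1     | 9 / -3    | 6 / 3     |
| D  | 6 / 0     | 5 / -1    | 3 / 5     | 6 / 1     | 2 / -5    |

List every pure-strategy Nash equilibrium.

A profile is a Nash equilibrium when each player is best-responding to the other.
Player 1's best responses — vs A: B (payoff 9); vs B: D (payoff 5); vs C: C (payoff 5); vs D: C (payoff 9); vs E: C (payoff 6).
Player 2's best responses — vs A: B (payoff 4); vs B: A (payoff 9); vs C: B (payoff 9); vs D: C (payoff 5).
The only mutual best response is (B, A); neither player gains by switching there.

(B, A)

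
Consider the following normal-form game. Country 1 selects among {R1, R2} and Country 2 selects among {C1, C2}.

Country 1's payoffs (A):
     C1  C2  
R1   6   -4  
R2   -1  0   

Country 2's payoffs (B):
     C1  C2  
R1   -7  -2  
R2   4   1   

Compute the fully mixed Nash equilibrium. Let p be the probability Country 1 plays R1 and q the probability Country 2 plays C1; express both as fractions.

In a mixed NE each player is indifferent between their pure strategies, so the opponent's mix sets the indifference.
Country 2 indifferent between C1 and C2: p·(-7) + (1−p)·4 = p·(-2) + (1−p)·1 ⟹ 4 + (-11)p = 1 + (-3)p ⟹ p = 3/8.
Country 1 indifferent between R1 and R2: q·6 + (1−q)·(-4) = q·(-1) + (1−q)·0 ⟹ (-4) + 10q = 0 + (-1)q ⟹ q = 4/11.

p = 3/8, q = 4/11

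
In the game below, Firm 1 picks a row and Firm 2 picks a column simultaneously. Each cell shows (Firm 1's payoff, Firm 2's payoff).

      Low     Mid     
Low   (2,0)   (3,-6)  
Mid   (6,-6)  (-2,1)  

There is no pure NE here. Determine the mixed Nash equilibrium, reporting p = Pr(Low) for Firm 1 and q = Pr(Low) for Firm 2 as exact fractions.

p = 7/13, q = 5/9

In a mixed NE each player is indifferent between their pure strategies, so the opponent's mix sets the indifference.
Firm 2 indifferent between Low and Mid: p·0 + (1−p)·(-6) = p·(-6) + (1−p)·1 ⟹ (-6) + 6p = 1 + (-7)p ⟹ p = 7/13.
Firm 1 indifferent between Low and Mid: q·2 + (1−q)·3 = q·6 + (1−q)·(-2) ⟹ 3 + (-1)q = (-2) + 8q ⟹ q = 5/9.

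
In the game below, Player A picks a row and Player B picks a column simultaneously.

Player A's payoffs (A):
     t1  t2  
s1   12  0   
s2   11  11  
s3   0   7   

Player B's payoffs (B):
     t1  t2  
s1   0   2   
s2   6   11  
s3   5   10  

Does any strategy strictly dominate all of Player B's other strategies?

A strategy is strictly dominant if it gives Player B a strictly higher payoff than every other strategy, against every choice by the opponent.
t2 strictly dominates: vs s1: 2 > 0; vs s2: 11 > 6; vs s3: 10 > 5.

t2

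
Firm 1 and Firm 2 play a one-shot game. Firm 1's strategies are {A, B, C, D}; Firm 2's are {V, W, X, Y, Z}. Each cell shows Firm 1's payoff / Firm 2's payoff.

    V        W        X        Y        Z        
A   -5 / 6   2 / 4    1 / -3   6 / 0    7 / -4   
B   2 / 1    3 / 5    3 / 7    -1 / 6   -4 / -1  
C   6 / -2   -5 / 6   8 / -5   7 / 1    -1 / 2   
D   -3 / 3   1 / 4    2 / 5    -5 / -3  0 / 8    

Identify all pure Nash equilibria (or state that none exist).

None

Find each player's best response to every opponent strategy; NE are the intersections.
Firm 1's best responses — vs V: C (payoff 6); vs W: B (payoff 3); vs X: C (payoff 8); vs Y: C (payoff 7); vs Z: A (payoff 7).
Firm 2's best responses — vs A: V (payoff 6); vs B: X (payoff 7); vs C: W (payoff 6); vs D: Z (payoff 8).
No cell has both players best-responding. For instance, Firm 1's best reply to Z is A, but against A Firm 2 prefers V over Z.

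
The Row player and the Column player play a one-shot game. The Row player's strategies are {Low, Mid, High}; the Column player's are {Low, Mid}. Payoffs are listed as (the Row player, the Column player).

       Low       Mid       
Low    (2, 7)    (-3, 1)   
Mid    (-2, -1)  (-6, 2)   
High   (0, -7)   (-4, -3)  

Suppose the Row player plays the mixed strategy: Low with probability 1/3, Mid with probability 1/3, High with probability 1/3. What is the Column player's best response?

The Column player's best reply maximizes expected payoff against the mix.
Low: (1/3)·7 + (1/3)·(-1) + (1/3)·(-7) = -1/3
Mid: (1/3)·1 + (1/3)·2 + (1/3)·(-3) = 0
Highest expected payoff is 0, from Mid.

Mid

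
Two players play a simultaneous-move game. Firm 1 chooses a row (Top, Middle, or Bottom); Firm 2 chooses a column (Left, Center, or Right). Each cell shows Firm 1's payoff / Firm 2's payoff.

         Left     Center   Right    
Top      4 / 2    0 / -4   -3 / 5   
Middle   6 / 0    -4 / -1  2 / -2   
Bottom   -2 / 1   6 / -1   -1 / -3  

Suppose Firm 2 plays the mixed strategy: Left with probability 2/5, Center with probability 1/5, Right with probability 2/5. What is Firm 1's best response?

Firm 1's best reply maximizes expected payoff against the mix.
Top: (2/5)·4 + (1/5)·0 + (2/5)·(-3) = 2/5
Middle: (2/5)·6 + (1/5)·(-4) + (2/5)·2 = 12/5
Bottom: (2/5)·(-2) + (1/5)·6 + (2/5)·(-1) = 0
Highest expected payoff is 12/5, from Middle.

Middle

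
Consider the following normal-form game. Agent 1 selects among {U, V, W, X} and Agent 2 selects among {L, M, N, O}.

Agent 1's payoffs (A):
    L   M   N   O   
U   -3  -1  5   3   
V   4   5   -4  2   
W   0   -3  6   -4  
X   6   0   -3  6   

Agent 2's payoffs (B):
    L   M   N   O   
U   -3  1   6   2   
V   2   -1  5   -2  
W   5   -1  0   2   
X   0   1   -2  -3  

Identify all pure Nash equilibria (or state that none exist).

There is no pure-strategy Nash equilibrium

A profile is a Nash equilibrium when each player is best-responding to the other.
Agent 1's best responses — vs L: X (payoff 6); vs M: V (payoff 5); vs N: W (payoff 6); vs O: X (payoff 6).
Agent 2's best responses — vs U: N (payoff 6); vs V: N (payoff 5); vs W: L (payoff 5); vs X: M (payoff 1).
No cell has both players best-responding. For instance, Agent 1's best reply to O is X, but against X Agent 2 prefers M over O.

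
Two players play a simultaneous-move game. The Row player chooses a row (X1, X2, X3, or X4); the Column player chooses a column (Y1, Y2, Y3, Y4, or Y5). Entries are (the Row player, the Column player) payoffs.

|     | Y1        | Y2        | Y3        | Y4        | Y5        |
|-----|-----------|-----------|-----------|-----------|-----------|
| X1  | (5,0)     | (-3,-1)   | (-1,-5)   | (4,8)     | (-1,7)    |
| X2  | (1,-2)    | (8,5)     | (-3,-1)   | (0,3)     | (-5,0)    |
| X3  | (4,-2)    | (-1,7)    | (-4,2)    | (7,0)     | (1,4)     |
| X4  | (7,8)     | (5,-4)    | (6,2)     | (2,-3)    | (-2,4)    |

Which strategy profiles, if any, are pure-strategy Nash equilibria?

Check mutual best responses: a cell is a NE iff neither player can gain by unilaterally deviating.
The Row player's best responses — vs Y1: X4 (payoff 7); vs Y2: X2 (payoff 8); vs Y3: X4 (payoff 6); vs Y4: X3 (payoff 7); vs Y5: X3 (payoff 1).
The Column player's best responses — vs X1: Y4 (payoff 8); vs X2: Y2 (payoff 5); vs X3: Y2 (payoff 7); vs X4: Y1 (payoff 8).
Mutual best responses occur at (X2, Y2) and (X4, Y1); at each, neither player gains by switching.

(X2, Y2) and (X4, Y1)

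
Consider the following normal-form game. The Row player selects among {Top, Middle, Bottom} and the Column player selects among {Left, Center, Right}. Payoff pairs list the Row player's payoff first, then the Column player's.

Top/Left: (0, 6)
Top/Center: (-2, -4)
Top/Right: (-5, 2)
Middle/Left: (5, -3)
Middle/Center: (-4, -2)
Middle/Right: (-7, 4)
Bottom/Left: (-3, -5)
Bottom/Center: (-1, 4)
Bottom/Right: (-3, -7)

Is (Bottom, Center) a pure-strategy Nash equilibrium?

Holding the Column player at Center: the Row player gets -1 from Bottom, versus -2 from Top, -4 from Middle. No profitable deviation for the Row player.
Holding the Row player at Bottom: the Column player gets 4 from Center, versus -5 from Left, -7 from Right. No profitable deviation for the Column player either.

Yes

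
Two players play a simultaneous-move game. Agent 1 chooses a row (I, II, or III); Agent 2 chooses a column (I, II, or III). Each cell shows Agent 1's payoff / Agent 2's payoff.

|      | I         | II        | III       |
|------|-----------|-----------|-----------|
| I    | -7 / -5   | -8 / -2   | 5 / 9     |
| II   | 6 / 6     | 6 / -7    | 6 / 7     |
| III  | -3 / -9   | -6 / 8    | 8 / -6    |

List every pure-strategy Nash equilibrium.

Check mutual best responses: a cell is a NE iff neither player can gain by unilaterally deviating.
Agent 1's best responses — vs I: II (payoff 6); vs II: II (payoff 6); vs III: III (payoff 8).
Agent 2's best responses — vs I: III (payoff 9); vs II: III (payoff 7); vs III: II (payoff 8).
No cell has both players best-responding. For instance, Agent 1's best reply to III is III, but against III Agent 2 prefers II over III.

No pure-strategy Nash equilibrium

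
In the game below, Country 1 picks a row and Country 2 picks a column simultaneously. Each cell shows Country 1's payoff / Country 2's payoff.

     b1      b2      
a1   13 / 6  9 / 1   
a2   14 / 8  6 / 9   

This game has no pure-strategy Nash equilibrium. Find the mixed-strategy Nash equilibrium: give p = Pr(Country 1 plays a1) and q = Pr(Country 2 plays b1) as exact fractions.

p = 1/6, q = 3/4

Each player's mixing probability is pinned down by making the *other* player indifferent.
Country 2 indifferent between b1 and b2: p·6 + (1−p)·8 = p·1 + (1−p)·9 ⟹ 8 + (-2)p = 9 + (-8)p ⟹ p = 1/6.
Country 1 indifferent between a1 and a2: q·13 + (1−q)·9 = q·14 + (1−q)·6 ⟹ 9 + 4q = 6 + 8q ⟹ q = 3/4.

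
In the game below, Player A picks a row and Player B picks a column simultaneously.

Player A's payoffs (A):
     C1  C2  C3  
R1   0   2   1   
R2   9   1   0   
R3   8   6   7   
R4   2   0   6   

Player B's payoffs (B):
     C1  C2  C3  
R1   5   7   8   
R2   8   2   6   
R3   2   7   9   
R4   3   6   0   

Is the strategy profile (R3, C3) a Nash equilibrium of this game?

Yes

Holding Player B at C3: Player A gets 7 from R3, versus 1 from R1, 0 from R2, 6 from R4. No profitable deviation for Player A.
Holding Player A at R3: Player B gets 9 from C3, versus 2 from C1, 7 from C2. No profitable deviation for Player B either.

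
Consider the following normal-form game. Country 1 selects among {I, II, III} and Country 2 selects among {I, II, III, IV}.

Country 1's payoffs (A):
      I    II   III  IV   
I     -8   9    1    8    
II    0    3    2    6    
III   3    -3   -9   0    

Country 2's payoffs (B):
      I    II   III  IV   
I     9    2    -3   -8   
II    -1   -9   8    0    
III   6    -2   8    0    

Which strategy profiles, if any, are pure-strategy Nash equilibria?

(II, III)

A profile is a Nash equilibrium when each player is best-responding to the other.
Country 1's best responses — vs I: III (payoff 3); vs II: I (payoff 9); vs III: II (payoff 2); vs IV: I (payoff 8).
Country 2's best responses — vs I: I (payoff 9); vs II: III (payoff 8); vs III: III (payoff 8).
The only mutual best response is (II, III); neither player gains by switching there.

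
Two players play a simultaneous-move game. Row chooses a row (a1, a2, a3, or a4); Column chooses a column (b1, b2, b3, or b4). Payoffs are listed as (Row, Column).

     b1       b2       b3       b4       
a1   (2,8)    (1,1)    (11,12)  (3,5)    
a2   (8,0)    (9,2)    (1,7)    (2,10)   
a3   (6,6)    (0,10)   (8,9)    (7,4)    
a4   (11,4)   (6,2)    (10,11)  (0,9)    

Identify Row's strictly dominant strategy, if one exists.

A strategy is strictly dominant if it gives Row a strictly higher payoff than every other strategy, against every choice by the opponent.
a1 is not dominant: against b1, a2 gives 8 > 2.
a2 is not dominant: against b1, a4 gives 11 > 8.
a3 is not dominant: against b1, a2 gives 8 > 6.
a4 is not dominant: against b2, a2 gives 9 > 6.
No single strategy is best against every opponent action.

None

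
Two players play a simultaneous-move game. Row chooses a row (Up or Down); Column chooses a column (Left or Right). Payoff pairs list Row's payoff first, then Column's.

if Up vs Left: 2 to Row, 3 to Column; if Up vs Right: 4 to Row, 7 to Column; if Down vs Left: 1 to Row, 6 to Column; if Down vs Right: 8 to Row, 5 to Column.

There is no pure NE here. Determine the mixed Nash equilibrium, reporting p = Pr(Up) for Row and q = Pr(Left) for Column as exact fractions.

p = 1/5, q = 4/5

In a mixed NE each player is indifferent between their pure strategies, so the opponent's mix sets the indifference.
Column indifferent between Left and Right: p·3 + (1−p)·6 = p·7 + (1−p)·5 ⟹ 6 + (-3)p = 5 + 2p ⟹ p = 1/5.
Row indifferent between Up and Down: q·2 + (1−q)·4 = q·1 + (1−q)·8 ⟹ 4 + (-2)q = 8 + (-7)q ⟹ q = 4/5.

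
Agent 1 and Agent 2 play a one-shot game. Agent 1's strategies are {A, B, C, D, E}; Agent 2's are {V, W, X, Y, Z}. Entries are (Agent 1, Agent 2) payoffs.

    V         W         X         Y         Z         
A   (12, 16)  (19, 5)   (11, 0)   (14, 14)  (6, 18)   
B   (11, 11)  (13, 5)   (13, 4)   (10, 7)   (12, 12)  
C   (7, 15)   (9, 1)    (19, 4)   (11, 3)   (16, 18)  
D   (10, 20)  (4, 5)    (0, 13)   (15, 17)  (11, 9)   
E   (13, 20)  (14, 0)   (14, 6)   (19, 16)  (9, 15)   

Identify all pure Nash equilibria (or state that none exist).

(C, Z) and (E, V)

Find each player's best response to every opponent strategy; NE are the intersections.
Agent 1's best responses — vs V: E (payoff 13); vs W: A (payoff 19); vs X: C (payoff 19); vs Y: E (payoff 19); vs Z: C (payoff 16).
Agent 2's best responses — vs A: Z (payoff 18); vs B: Z (payoff 12); vs C: Z (payoff 18); vs D: V (payoff 20); vs E: V (payoff 20).
Mutual best responses occur at (C, Z) and (E, V); at each, neither player gains by switching.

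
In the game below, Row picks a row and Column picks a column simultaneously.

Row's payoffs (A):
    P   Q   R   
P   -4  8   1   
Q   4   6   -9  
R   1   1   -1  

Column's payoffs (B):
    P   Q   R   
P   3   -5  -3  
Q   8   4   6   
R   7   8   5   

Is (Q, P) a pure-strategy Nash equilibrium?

Yes

Holding Column at P: Row gets 4 from Q, versus -4 from P, 1 from R. No profitable deviation for Row.
Holding Row at Q: Column gets 8 from P, versus 4 from Q, 6 from R. No profitable deviation for Column either.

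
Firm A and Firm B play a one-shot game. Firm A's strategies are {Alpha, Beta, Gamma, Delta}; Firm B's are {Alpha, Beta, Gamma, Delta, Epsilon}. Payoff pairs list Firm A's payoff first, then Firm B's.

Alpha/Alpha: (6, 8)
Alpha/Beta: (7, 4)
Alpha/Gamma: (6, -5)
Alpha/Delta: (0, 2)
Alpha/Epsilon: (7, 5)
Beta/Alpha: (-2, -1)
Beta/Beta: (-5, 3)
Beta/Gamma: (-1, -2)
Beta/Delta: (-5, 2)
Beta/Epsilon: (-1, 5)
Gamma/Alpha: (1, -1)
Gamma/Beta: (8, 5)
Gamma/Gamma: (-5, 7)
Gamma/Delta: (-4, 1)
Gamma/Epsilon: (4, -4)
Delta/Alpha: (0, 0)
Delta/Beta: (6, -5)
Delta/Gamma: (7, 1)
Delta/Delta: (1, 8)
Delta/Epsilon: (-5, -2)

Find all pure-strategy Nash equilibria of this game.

Find each player's best response to every opponent strategy; NE are the intersections.
Firm A's best responses — vs Alpha: Alpha (payoff 6); vs Beta: Gamma (payoff 8); vs Gamma: Delta (payoff 7); vs Delta: Delta (payoff 1); vs Epsilon: Alpha (payoff 7).
Firm B's best responses — vs Alpha: Alpha (payoff 8); vs Beta: Epsilon (payoff 5); vs Gamma: Gamma (payoff 7); vs Delta: Delta (payoff 8).
Mutual best responses occur at (Alpha, Alpha) and (Delta, Delta); at each, neither player gains by switching.

(Alpha, Alpha) and (Delta, Delta)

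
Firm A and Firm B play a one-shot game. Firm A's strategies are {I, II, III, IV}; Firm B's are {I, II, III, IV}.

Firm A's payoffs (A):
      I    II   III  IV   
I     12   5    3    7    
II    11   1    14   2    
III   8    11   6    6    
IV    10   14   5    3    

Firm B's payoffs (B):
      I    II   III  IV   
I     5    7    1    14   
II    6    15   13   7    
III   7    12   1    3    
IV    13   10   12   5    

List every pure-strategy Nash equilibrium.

(I, IV)

Check mutual best responses: a cell is a NE iff neither player can gain by unilaterally deviating.
Firm A's best responses — vs I: I (payoff 12); vs II: IV (payoff 14); vs III: II (payoff 14); vs IV: I (payoff 7).
Firm B's best responses — vs I: IV (payoff 14); vs II: II (payoff 15); vs III: II (payoff 12); vs IV: I (payoff 13).
The only mutual best response is (I, IV); neither player gains by switching there.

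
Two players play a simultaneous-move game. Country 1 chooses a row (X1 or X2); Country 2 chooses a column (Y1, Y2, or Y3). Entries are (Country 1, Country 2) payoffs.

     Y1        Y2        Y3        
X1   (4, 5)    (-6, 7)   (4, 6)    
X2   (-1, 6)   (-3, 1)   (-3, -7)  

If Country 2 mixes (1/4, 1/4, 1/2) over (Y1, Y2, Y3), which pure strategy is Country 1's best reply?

Compute Country 1's expected payoff from each pure strategy against the given mix.
X1: (1/4)·4 + (1/4)·(-6) + (1/2)·4 = 3/2
X2: (1/4)·(-1) + (1/4)·(-3) + (1/2)·(-3) = -5/2
Highest expected payoff is 3/2, from X1.

X1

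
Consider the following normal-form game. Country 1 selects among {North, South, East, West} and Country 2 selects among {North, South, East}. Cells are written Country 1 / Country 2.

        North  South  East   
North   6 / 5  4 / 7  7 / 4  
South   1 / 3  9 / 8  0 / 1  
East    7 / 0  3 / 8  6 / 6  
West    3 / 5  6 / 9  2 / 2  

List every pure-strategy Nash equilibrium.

A profile is a Nash equilibrium when each player is best-responding to the other.
Country 1's best responses — vs North: East (payoff 7); vs South: South (payoff 9); vs East: North (payoff 7).
Country 2's best responses — vs North: South (payoff 7); vs South: South (payoff 8); vs East: South (payoff 8); vs West: South (payoff 9).
The only mutual best response is (South, South); neither player gains by switching there.

(South, South)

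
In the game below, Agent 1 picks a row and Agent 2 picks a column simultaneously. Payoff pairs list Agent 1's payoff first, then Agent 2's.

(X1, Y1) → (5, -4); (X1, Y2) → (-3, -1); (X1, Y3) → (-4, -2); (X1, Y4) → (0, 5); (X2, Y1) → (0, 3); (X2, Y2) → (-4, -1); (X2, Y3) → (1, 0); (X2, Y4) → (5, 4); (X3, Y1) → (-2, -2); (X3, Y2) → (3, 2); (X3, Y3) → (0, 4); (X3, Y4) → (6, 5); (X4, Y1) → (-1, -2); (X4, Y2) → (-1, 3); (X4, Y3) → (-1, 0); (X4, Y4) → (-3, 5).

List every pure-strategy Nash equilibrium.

A profile is a Nash equilibrium when each player is best-responding to the other.
Agent 1's best responses — vs Y1: X1 (payoff 5); vs Y2: X3 (payoff 3); vs Y3: X2 (payoff 1); vs Y4: X3 (payoff 6).
Agent 2's best responses — vs X1: Y4 (payoff 5); vs X2: Y4 (payoff 4); vs X3: Y4 (payoff 5); vs X4: Y4 (payoff 5).
The only mutual best response is (X3, Y4); neither player gains by switching there.

(X3, Y4)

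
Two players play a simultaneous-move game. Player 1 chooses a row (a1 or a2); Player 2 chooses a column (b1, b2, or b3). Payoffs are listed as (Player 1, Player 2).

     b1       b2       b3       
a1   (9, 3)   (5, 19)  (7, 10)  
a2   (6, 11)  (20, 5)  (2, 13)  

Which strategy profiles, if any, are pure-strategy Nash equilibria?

There is no pure-strategy Nash equilibrium

Find each player's best response to every opponent strategy; NE are the intersections.
Player 1's best responses — vs b1: a1 (payoff 9); vs b2: a2 (payoff 20); vs b3: a1 (payoff 7).
Player 2's best responses — vs a1: b2 (payoff 19); vs a2: b3 (payoff 13).
No cell has both players best-responding. For instance, Player 1's best reply to b1 is a1, but against a1 Player 2 prefers b2 over b1.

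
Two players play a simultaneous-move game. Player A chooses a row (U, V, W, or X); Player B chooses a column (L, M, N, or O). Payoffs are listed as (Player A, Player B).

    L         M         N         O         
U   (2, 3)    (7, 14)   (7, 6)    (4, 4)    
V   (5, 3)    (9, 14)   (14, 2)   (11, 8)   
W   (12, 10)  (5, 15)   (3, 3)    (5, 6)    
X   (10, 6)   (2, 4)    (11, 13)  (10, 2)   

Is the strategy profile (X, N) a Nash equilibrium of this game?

Holding Player B at N: Player A gets 11 from X but could get 14 by switching to V. Player A has a profitable deviation.

No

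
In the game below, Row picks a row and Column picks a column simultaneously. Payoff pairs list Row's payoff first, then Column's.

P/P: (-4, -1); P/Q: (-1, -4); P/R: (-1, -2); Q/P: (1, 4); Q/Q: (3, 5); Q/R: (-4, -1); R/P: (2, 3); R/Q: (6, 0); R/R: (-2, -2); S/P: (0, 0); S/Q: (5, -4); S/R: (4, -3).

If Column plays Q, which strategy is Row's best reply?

With Column fixed at Q, Row's payoffs are: P → -1, Q → 3, R → 6, S → 5.
The maximum is 6, achieved by R.

R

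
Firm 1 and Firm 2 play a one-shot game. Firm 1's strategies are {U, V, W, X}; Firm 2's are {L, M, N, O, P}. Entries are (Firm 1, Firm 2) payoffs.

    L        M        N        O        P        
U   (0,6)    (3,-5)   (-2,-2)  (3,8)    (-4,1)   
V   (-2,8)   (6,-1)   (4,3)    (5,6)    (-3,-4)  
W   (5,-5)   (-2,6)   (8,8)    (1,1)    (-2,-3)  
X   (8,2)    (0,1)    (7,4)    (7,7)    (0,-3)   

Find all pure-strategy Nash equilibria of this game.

(W, N) and (X, O)

Find each player's best response to every opponent strategy; NE are the intersections.
Firm 1's best responses — vs L: X (payoff 8); vs M: V (payoff 6); vs N: W (payoff 8); vs O: X (payoff 7); vs P: X (payoff 0).
Firm 2's best responses — vs U: O (payoff 8); vs V: L (payoff 8); vs W: N (payoff 8); vs X: O (payoff 7).
Mutual best responses occur at (W, N) and (X, O); at each, neither player gains by switching.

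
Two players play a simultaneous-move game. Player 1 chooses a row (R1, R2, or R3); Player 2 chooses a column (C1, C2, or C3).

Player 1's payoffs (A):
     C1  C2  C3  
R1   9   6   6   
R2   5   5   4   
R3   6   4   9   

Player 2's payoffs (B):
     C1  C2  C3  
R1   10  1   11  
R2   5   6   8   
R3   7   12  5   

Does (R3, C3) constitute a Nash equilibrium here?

Holding Player 2 at C3: Player 1 gets 9 from R3, versus 6 from R1, 4 from R2. No profitable deviation for Player 1.
Holding Player 1 at R3: Player 2 gets 5 from C3 but could get 12 by switching to C2. Player 2 has a profitable deviation.

No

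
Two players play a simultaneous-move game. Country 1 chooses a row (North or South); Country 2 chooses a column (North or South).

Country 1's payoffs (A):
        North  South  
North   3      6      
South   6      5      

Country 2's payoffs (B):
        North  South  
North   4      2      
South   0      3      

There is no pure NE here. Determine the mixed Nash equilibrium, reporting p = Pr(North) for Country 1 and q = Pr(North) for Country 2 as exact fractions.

p = 3/5, q = 1/4

Each player's mixing probability is pinned down by making the *other* player indifferent.
Country 2 indifferent between North and South: p·4 + (1−p)·0 = p·2 + (1−p)·3 ⟹ 0 + 4p = 3 + (-1)p ⟹ p = 3/5.
Country 1 indifferent between North and South: q·3 + (1−q)·6 = q·6 + (1−q)·5 ⟹ 6 + (-3)q = 5 + 1q ⟹ q = 1/4.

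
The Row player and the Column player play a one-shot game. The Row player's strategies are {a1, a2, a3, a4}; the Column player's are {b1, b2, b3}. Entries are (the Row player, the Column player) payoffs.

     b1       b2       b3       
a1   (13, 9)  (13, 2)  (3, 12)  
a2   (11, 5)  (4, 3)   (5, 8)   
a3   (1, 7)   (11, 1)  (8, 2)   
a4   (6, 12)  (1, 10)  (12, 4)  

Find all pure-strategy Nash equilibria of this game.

Check mutual best responses: a cell is a NE iff neither player can gain by unilaterally deviating.
The Row player's best responses — vs b1: a1 (payoff 13); vs b2: a1 (payoff 13); vs b3: a4 (payoff 12).
The Column player's best responses — vs a1: b3 (payoff 12); vs a2: b3 (payoff 8); vs a3: b1 (payoff 7); vs a4: b1 (payoff 12).
No cell has both players best-responding. For instance, the Row player's best reply to b1 is a1, but against a1 the Column player prefers b3 over b1.

None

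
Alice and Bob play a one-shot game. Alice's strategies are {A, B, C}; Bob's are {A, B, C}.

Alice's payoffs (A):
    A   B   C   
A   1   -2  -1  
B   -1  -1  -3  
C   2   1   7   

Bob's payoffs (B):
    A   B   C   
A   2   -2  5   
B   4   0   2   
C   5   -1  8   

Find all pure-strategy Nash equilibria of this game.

(C, C)

Check mutual best responses: a cell is a NE iff neither player can gain by unilaterally deviating.
Alice's best responses — vs A: C (payoff 2); vs B: C (payoff 1); vs C: C (payoff 7).
Bob's best responses — vs A: C (payoff 5); vs B: A (payoff 4); vs C: C (payoff 8).
The only mutual best response is (C, C); neither player gains by switching there.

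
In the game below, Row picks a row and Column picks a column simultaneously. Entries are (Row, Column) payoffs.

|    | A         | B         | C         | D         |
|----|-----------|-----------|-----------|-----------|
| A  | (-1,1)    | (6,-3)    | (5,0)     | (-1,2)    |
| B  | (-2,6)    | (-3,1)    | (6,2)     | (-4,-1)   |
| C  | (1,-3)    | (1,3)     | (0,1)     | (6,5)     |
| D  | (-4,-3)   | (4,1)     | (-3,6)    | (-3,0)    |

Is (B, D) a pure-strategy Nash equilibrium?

Holding Column at D: Row gets -4 from B but could get 6 by switching to C. Row has a profitable deviation.

No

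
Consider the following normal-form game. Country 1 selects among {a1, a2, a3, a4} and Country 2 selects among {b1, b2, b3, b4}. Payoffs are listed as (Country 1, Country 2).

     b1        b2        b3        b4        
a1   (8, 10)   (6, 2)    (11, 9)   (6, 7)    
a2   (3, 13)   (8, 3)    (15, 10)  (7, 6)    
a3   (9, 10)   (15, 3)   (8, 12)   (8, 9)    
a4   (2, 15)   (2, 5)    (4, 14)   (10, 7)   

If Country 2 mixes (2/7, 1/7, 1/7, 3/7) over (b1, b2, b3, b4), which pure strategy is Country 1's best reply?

a3

Compute Country 1's expected payoff from each pure strategy against the given mix.
a1: (2/7)·8 + (1/7)·6 + (1/7)·11 + (3/7)·6 = 51/7
a2: (2/7)·3 + (1/7)·8 + (1/7)·15 + (3/7)·7 = 50/7
a3: (2/7)·9 + (1/7)·15 + (1/7)·8 + (3/7)·8 = 65/7
a4: (2/7)·2 + (1/7)·2 + (1/7)·4 + (3/7)·10 = 40/7
Highest expected payoff is 65/7, from a3.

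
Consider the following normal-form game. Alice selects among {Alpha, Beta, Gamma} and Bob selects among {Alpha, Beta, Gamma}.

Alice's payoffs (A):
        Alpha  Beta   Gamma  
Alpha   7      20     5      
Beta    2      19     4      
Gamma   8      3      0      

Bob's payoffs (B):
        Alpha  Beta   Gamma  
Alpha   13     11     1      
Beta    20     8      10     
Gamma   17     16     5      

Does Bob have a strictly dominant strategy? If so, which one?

A strategy is strictly dominant if it gives Bob a strictly higher payoff than every other strategy, against every choice by the opponent.
Alpha strictly dominates: vs Alpha: 13 > each of {11, 1}; vs Beta: 20 > each of {8, 10}; vs Gamma: 17 > each of {16, 5}.

Alpha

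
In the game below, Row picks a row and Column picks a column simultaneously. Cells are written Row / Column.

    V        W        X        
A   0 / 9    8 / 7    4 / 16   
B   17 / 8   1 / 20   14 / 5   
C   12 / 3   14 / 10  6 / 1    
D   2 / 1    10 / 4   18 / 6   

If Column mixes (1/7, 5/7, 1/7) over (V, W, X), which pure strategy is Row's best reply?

C

Compute Row's expected payoff from each pure strategy against the given mix.
A: (1/7)·0 + (5/7)·8 + (1/7)·4 = 44/7
B: (1/7)·17 + (5/7)·1 + (1/7)·14 = 36/7
C: (1/7)·12 + (5/7)·14 + (1/7)·6 = 88/7
D: (1/7)·2 + (5/7)·10 + (1/7)·18 = 10
Highest expected payoff is 88/7, from C.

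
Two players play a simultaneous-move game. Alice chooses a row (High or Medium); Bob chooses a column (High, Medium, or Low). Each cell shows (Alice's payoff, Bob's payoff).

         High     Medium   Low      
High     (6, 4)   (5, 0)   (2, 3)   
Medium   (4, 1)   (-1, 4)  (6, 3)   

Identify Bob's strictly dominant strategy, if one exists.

Check whether one of Bob's strategies beats all alternatives regardless of what the opponent does.
High is not dominant: against Medium, Medium gives 4 > 1.
Medium is not dominant: against High, High gives 4 > 0.
Low is not dominant: against High, High gives 4 > 3.
No single strategy is best against every opponent action.

None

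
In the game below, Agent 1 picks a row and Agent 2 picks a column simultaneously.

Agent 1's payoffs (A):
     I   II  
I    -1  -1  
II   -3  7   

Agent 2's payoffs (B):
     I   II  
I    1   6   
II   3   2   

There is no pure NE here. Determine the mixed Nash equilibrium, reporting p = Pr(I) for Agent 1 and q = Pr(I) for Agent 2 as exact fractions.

Each player's mixing probability is pinned down by making the *other* player indifferent.
Agent 2 indifferent between I and II: p·1 + (1−p)·3 = p·6 + (1−p)·2 ⟹ 3 + (-2)p = 2 + 4p ⟹ p = 1/6.
Agent 1 indifferent between I and II: q·(-1) + (1−q)·(-1) = q·(-3) + (1−q)·7 ⟹ (-1) + 0q = 7 + (-10)q ⟹ q = 4/5.

p = 1/6, q = 4/5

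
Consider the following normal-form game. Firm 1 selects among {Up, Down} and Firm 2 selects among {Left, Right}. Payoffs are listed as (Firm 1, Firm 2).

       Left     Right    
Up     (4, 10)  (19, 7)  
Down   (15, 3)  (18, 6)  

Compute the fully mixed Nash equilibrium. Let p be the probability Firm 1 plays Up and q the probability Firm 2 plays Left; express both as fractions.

p = 1/2, q = 1/12

In a mixed NE each player is indifferent between their pure strategies, so the opponent's mix sets the indifference.
Firm 2 indifferent between Left and Right: p·10 + (1−p)·3 = p·7 + (1−p)·6 ⟹ 3 + 7p = 6 + 1p ⟹ p = 1/2.
Firm 1 indifferent between Up and Down: q·4 + (1−q)·19 = q·15 + (1−q)·18 ⟹ 19 + (-15)q = 18 + (-3)q ⟹ q = 1/12.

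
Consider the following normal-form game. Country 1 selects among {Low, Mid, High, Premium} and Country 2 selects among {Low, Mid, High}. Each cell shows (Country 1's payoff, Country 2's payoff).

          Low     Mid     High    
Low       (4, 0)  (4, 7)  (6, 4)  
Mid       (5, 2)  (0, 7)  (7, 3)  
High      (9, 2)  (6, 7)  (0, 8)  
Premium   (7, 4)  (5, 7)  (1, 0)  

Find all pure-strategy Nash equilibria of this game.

Check mutual best responses: a cell is a NE iff neither player can gain by unilaterally deviating.
Country 1's best responses — vs Low: High (payoff 9); vs Mid: High (payoff 6); vs High: Mid (payoff 7).
Country 2's best responses — vs Low: Mid (payoff 7); vs Mid: Mid (payoff 7); vs High: High (payoff 8); vs Premium: Mid (payoff 7).
No cell has both players best-responding. For instance, Country 1's best reply to Mid is High, but against High Country 2 prefers High over Mid.

No pure-strategy Nash equilibrium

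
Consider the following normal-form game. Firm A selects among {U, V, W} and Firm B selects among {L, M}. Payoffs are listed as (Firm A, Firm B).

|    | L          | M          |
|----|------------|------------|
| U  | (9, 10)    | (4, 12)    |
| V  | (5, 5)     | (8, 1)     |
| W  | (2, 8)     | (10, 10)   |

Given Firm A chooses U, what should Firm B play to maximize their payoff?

With Firm A fixed at U, Firm B's payoffs are: L → 10, M → 12.
The maximum is 12, achieved by M.

M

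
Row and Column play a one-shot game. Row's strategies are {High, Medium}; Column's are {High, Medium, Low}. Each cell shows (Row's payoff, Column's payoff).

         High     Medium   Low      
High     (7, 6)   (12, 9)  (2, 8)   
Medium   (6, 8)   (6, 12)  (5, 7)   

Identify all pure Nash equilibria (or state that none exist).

A profile is a Nash equilibrium when each player is best-responding to the other.
Row's best responses — vs High: High (payoff 7); vs Medium: High (payoff 12); vs Low: Medium (payoff 5).
Column's best responses — vs High: Medium (payoff 9); vs Medium: Medium (payoff 12).
The only mutual best response is (High, Medium); neither player gains by switching there.

(High, Medium)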